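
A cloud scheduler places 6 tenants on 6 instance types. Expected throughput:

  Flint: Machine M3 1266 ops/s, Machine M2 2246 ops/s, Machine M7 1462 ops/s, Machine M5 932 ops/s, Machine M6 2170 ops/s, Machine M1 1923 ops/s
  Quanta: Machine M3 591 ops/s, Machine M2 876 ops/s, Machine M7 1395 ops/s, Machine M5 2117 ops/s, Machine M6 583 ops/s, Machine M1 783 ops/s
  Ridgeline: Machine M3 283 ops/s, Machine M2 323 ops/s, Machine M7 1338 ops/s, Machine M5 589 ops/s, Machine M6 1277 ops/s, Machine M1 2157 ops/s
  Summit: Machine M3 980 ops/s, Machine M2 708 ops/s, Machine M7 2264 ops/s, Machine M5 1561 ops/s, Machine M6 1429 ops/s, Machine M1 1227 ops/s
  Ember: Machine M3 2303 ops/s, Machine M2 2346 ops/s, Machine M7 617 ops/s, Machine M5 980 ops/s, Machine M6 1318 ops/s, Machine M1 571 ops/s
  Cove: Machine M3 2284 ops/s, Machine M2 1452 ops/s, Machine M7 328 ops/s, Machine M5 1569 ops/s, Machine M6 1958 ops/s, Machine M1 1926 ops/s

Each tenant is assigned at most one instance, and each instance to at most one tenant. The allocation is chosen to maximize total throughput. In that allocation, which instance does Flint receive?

Flint receives Machine M6.

This is the linear assignment problem.
Optimal: Flint→Machine M6 (2170 ops/s), Quanta→Machine M5 (2117 ops/s), Ridgeline→Machine M1 (2157 ops/s), Summit→Machine M7 (2264 ops/s), Ember→Machine M2 (2346 ops/s), Cove→Machine M3 (2284 ops/s) — total 2170+2117+2157+2264+2346+2284 = 13338 ops/s.
Row-greedy (each tenant in turn takes its best remaining instance) gives 13045 ops/s, worse by 293.
Next-best assignment: Flint→Machine M2, Quanta→Machine M5, Ridgeline→Machine M1, Summit→Machine M7, Ember→Machine M3, Cove→Machine M6 = 13045 ops/s.
No other one-to-one assignment exceeds 13338 ops/s.
Flint's own top instance is Machine M2 (2246 ops/s), but forcing Flint→Machine M2 and reassigning the rest optimally gives only 13045 ops/s — worse by 293.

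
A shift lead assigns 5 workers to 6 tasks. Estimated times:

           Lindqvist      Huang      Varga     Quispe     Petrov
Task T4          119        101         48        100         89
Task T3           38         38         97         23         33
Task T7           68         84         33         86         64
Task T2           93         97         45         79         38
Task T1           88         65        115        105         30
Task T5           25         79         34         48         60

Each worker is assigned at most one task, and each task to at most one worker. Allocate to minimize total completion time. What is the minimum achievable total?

This is a one-to-one assignment (minimum-cost bipartite matching).
Optimal: Lindqvist→Task T5 (25 min), Huang→Task T1 (65 min), Varga→Task T7 (33 min), Quispe→Task T3 (23 min), Petrov→Task T2 (38 min) — total 25+65+33+23+38 = 184 min.
Column-greedy (each task in turn goes to its cheapest remaining worker) gives 293 min, worse by 109.
Next-best assignment: Lindqvist→Task T5, Huang→Task T1, Varga→Task T4, Quispe→Task T3, Petrov→Task T2 = 199 min.
No other one-to-one assignment undercuts 184 min.

Minimum total: 184 min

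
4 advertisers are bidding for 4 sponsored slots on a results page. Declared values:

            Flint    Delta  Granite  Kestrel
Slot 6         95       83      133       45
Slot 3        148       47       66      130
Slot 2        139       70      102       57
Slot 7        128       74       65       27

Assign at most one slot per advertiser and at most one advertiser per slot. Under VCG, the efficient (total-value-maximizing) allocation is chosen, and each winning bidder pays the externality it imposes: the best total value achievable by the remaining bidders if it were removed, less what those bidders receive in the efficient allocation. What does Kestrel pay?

Kestrel pays $9.

Efficient allocation: Flint→Slot 2 ($139), Delta→Slot 7 ($74), Granite→Slot 6 ($133), Kestrel→Slot 3 ($130); total welfare W = $476.
Kestrel receives Slot 3 at value $130, so the others get W − 130 = $346.
Without Kestrel: best allocation of the remaining 3 bidders over all 4 slots is Flint→Slot 3 ($148), Delta→Slot 7 ($74), Granite→Slot 6 ($133), total $355.
VCG payment = (others' best without Kestrel) − (others' welfare with Kestrel) = 355 − 346 = $9.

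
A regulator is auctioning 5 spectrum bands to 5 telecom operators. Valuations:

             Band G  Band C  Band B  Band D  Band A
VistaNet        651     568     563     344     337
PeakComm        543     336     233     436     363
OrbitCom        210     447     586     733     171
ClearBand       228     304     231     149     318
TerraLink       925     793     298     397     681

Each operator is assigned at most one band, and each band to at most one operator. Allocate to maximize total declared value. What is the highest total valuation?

Max total: $2950M

Optimal: VistaNet→Band B ($563M), PeakComm→Band G ($543M), OrbitCom→Band D ($733M), ClearBand→Band A ($318M), TerraLink→Band C ($793M) — total 563+543+733+318+793 = $2950M.
Max-entry greedy (repeatedly take the single best remaining cell) gives $2820M, worse by 130.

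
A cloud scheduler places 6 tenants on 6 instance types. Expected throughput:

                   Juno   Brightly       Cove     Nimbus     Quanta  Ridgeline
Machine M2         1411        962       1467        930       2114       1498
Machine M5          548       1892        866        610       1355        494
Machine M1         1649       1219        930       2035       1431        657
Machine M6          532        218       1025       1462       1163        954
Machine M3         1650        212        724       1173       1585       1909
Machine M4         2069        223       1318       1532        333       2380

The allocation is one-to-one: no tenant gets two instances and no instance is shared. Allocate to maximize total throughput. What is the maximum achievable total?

Maximum total: 11096 ops/s

This is a one-to-one assignment (maximum-weight bipartite matching).
Optimal: Juno→Machine M3 (1650 ops/s), Brightly→Machine M5 (1892 ops/s), Cove→Machine M6 (1025 ops/s), Nimbus→Machine M1 (2035 ops/s), Quanta→Machine M2 (2114 ops/s), Ridgeline→Machine M4 (2380 ops/s) — total 1650+1892+1025+2035+2114+2380 = 11096 ops/s.
Row-greedy (each tenant in turn takes its best remaining instance) gives 10002 ops/s, worse by 1094.
Next-best assignment: Juno→Machine M4, Brightly→Machine M5, Cove→Machine M6, Nimbus→Machine M1, Quanta→Machine M2, Ridgeline→Machine M3 = 11044 ops/s.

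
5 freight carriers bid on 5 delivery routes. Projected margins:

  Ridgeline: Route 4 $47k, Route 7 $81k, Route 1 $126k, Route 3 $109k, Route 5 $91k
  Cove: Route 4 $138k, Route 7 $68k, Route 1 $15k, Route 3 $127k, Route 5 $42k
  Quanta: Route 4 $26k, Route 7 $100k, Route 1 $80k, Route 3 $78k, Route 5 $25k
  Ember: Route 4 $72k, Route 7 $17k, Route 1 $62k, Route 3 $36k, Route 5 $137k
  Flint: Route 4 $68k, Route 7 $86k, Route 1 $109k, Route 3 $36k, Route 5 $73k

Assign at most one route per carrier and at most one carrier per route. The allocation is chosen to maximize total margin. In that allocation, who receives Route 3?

Ridgeline receives Route 3.

Optimal: Ridgeline→Route 3 ($109k), Cove→Route 4 ($138k), Quanta→Route 7 ($100k), Ember→Route 5 ($137k), Flint→Route 1 ($109k) — total 109+138+100+137+109 = $593k.
Row-greedy (each carrier in turn takes its best remaining route) gives $537k, worse by 56.
Ridgeline's own top route is Route 1 ($126k), but forcing Ridgeline→Route 1 and reassigning the rest optimally gives only $565k — worse by 28.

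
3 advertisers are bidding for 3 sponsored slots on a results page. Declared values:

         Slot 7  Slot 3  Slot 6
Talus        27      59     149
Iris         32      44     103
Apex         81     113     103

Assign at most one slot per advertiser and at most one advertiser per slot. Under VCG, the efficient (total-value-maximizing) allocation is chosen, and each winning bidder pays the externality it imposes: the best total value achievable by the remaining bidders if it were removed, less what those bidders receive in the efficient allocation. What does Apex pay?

Efficient allocation: Talus→Slot 6 ($149), Iris→Slot 7 ($32), Apex→Slot 3 ($113); total welfare W = $294.
Apex receives Slot 3 at value $113, so the others get W − 113 = $181.
Without Apex: best allocation of the remaining 2 bidders over all 3 slots is Talus→Slot 6 ($149), Iris→Slot 3 ($44), total $193.
VCG payment = (others' best without Apex) − (others' welfare with Apex) = 193 − 181 = $12.

Apex pays $12.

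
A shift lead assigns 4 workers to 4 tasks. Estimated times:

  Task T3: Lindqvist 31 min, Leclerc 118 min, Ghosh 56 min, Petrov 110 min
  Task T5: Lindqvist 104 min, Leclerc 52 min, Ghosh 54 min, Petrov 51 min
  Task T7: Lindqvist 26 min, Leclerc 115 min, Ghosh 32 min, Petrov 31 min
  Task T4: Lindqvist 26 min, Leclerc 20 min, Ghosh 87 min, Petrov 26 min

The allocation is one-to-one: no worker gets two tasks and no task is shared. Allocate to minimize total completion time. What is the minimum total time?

Min total: 134 min

Optimal: Lindqvist→Task T3 (31 min), Leclerc→Task T4 (20 min), Ghosh→Task T7 (32 min), Petrov→Task T5 (51 min) — total 31+20+32+51 = 134 min.
Min-entry greedy (repeatedly take the single cheapest remaining cell) gives 153 min, worse by 19.
Swapping Ghosh↔Leclerc (Ghosh→Task T4 87 min, Leclerc→Task T7 115 min) adds 150.
Every other assignment is strictly worse.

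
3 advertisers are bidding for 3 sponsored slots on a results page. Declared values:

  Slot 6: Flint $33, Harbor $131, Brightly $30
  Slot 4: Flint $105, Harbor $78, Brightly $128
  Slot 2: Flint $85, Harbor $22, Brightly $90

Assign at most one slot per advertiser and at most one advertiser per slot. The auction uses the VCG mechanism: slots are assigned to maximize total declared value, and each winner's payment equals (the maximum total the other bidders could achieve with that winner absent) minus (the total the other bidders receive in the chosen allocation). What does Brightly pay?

Brightly pays $20.

Efficient allocation: Flint→Slot 2 ($85), Harbor→Slot 6 ($131), Brightly→Slot 4 ($128); total welfare W = $344.
Brightly receives Slot 4 at value $128, so the others get W − 128 = $216.
Without Brightly: best allocation of the remaining 2 bidders over all 3 slots is Flint→Slot 4 ($105), Harbor→Slot 6 ($131), total $236.
VCG payment = (others' best without Brightly) − (others' welfare with Brightly) = 236 − 216 = $20.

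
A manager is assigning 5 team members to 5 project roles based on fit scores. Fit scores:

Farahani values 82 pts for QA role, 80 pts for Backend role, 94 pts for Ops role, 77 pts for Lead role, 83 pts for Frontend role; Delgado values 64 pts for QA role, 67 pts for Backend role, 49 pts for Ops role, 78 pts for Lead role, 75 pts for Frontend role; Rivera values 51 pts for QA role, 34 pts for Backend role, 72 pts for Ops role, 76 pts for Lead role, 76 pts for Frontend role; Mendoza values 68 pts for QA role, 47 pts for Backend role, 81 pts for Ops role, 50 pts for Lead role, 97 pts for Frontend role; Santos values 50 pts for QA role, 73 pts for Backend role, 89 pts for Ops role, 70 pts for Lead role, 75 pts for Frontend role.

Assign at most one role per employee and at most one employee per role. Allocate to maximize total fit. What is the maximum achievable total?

Maximum total: 411 pts

Optimal: Farahani→QA role (82 pts), Delgado→Backend role (67 pts), Rivera→Lead role (76 pts), Mendoza→Frontend role (97 pts), Santos→Ops role (89 pts) — total 82+67+76+97+89 = 411 pts.
Row-greedy (each employee in turn takes its best remaining role) gives 389 pts, worse by 22.
Next-best assignment: Farahani→Backend role, Delgado→QA role, Rivera→Lead role, Mendoza→Frontend role, Santos→Ops role = 406 pts.
Swapping Rivera↔Farahani (Rivera→QA role 51 pts, Farahani→Lead role 77 pts) loses 30.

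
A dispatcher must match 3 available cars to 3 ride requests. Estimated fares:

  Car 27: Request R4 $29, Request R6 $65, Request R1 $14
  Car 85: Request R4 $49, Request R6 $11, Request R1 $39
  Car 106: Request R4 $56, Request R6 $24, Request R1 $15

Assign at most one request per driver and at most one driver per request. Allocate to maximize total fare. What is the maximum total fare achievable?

Optimal: Car 27→Request R6 ($65), Car 85→Request R1 ($39), Car 106→Request R4 ($56) — total 65+39+56 = $160.
Row-greedy (each driver in turn takes its best remaining request) gives $129, worse by 31.
Next-best assignment: Car 27→Request R6, Car 85→Request R4, Car 106→Request R1 = $129.
Every other assignment is strictly worse.

Maximum total: $160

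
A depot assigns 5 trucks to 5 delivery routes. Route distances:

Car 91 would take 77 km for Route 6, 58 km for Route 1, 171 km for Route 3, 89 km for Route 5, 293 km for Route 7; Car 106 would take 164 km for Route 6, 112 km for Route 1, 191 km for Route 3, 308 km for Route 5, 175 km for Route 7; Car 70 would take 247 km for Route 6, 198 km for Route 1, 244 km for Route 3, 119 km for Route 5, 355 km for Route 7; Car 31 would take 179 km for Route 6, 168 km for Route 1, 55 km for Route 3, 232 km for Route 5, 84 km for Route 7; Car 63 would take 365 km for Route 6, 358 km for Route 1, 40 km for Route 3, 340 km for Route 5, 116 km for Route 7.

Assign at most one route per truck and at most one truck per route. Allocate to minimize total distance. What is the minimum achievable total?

Optimal: Car 91→Route 6 (77 km), Car 106→Route 1 (112 km), Car 70→Route 5 (119 km), Car 31→Route 7 (84 km), Car 63→Route 3 (40 km) — total 77+112+119+84+40 = 432 km.
Row-greedy (each truck in turn takes its cheapest remaining route) gives 512 km, worse by 80.
Next-best assignment: Car 91→Route 1, Car 106→Route 6, Car 70→Route 5, Car 31→Route 7, Car 63→Route 3 = 465 km.
Swapping Car 70↔Car 63 (Car 70→Route 3 244 km, Car 63→Route 5 340 km) adds 425.
No other one-to-one assignment undercuts 432 km.

Min total: 432 km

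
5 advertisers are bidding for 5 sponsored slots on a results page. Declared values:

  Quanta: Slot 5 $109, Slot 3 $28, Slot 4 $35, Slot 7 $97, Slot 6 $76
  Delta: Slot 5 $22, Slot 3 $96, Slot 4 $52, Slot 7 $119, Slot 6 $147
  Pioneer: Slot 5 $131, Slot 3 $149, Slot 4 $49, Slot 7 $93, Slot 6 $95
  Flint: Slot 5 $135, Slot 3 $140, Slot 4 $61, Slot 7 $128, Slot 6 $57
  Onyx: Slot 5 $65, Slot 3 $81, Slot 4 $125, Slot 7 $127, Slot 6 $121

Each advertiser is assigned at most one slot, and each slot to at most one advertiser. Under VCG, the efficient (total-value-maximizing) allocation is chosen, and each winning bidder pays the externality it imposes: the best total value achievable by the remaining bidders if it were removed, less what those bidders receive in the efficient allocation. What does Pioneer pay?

Efficient allocation: Quanta→Slot 5 ($109), Delta→Slot 6 ($147), Pioneer→Slot 3 ($149), Flint→Slot 7 ($128), Onyx→Slot 4 ($125); total welfare W = $658.
Pioneer receives Slot 3 at value $149, so the others get W − 149 = $509.
Without Pioneer: best allocation of the remaining 4 bidders over all 5 slots is Quanta→Slot 5 ($109), Delta→Slot 6 ($147), Flint→Slot 3 ($140), Onyx→Slot 7 ($127), total $523.
VCG payment = (others' best without Pioneer) − (others' welfare with Pioneer) = 523 − 509 = $14.

Pioneer pays $14.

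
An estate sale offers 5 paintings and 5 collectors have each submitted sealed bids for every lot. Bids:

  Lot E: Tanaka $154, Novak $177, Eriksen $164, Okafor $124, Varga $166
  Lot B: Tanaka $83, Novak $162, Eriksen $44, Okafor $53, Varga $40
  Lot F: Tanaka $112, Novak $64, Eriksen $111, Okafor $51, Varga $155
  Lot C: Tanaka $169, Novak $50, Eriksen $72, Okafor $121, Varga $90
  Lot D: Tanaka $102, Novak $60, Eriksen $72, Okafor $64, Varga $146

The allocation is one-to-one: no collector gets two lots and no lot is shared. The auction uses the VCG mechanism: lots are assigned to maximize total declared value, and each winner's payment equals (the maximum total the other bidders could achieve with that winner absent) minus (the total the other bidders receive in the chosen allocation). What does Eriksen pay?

Eriksen pays $60.

Efficient allocation: Tanaka→Lot C ($169), Novak→Lot B ($162), Eriksen→Lot E ($164), Okafor→Lot D ($64), Varga→Lot F ($155); total welfare W = $714.
Eriksen receives Lot E at value $164, so the others get W − 164 = $550.
Without Eriksen: best allocation of the remaining 4 bidders over all 5 lots is Tanaka→Lot C ($169), Novak→Lot B ($162), Okafor→Lot E ($124), Varga→Lot F ($155), total $610.
VCG payment = (others' best without Eriksen) − (others' welfare with Eriksen) = 610 − 550 = $60.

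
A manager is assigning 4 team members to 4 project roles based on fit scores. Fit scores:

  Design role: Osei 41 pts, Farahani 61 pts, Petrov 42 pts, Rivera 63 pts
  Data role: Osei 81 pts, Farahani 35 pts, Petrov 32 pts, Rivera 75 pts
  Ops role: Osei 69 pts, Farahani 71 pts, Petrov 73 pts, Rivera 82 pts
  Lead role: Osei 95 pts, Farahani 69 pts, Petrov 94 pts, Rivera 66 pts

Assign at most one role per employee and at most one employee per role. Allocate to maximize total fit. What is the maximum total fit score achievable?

Maximum total: 318 pts

Optimal: Osei→Data role (81 pts), Farahani→Design role (61 pts), Petrov→Lead role (94 pts), Rivera→Ops role (82 pts) — total 81+61+94+82 = 318 pts.
Max-entry greedy (repeatedly take the single best remaining cell) gives 270 pts, worse by 48.
Checked against all permutations: 318 pts is optimal.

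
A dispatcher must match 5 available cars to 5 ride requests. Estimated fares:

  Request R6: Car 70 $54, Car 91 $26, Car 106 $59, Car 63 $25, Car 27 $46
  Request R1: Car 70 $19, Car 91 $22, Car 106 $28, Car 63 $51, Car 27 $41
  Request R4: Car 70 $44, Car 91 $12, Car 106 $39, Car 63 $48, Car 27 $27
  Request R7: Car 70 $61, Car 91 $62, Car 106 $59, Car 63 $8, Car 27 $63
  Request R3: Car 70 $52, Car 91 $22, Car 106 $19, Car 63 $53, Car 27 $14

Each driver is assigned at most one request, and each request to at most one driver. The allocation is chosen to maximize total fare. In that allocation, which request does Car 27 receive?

Car 27 receives Request R1.

This is the linear assignment problem.
Optimal: Car 70→Request R3 ($52), Car 91→Request R7 ($62), Car 106→Request R6 ($59), Car 63→Request R4 ($48), Car 27→Request R1 ($41) — total 52+62+59+48+41 = $262.
Row-greedy (each driver in turn takes its best remaining request) gives $220, worse by 42.
Car 27's own top request is Request R7 ($63), but forcing Car 27→Request R7 and reassigning the rest optimally gives only $244 — worse by 18.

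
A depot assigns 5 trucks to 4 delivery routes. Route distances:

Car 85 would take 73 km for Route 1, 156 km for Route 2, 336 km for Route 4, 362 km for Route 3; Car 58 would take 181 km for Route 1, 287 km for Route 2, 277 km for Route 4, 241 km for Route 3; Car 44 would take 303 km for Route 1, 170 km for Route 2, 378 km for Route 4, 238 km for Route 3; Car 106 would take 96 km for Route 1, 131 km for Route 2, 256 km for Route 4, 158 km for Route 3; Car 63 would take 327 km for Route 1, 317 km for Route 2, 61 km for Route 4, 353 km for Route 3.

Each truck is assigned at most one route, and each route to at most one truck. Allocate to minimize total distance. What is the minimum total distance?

Minimum total: 462 km

Optimal: Car 85→Route 1 (73 km), Car 44→Route 2 (170 km), Car 63→Route 4 (61 km), Car 106→Route 3 (158 km) — total 73+170+61+158 = 462 km.
Min-entry greedy (repeatedly take the single cheapest remaining cell) gives 503 km, worse by 41.
Next-best assignment: Car 85→Route 1, Car 106→Route 2, Car 63→Route 4, Car 44→Route 3 = 503 km.
Checked against all permutations: 462 km is optimal.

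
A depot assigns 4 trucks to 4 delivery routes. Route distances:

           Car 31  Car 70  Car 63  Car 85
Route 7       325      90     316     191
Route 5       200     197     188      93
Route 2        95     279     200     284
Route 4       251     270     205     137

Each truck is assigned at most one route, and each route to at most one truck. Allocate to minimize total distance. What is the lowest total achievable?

Min total: 483 km

Optimal: Car 31→Route 2 (95 km), Car 70→Route 7 (90 km), Car 63→Route 4 (205 km), Car 85→Route 5 (93 km) — total 95+90+205+93 = 483 km.
Row-greedy (each truck in turn takes its cheapest remaining route) gives 510 km, worse by 27.
Swapping Car 85↔Car 70 (Car 85→Route 7 191 km, Car 70→Route 5 197 km) adds 205.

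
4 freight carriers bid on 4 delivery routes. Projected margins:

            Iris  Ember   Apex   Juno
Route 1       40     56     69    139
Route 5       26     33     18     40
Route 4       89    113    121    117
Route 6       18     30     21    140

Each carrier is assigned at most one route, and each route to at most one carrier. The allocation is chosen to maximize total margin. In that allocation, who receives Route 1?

Apex receives Route 1.

Optimal: Iris→Route 5 ($26k), Ember→Route 4 ($113k), Apex→Route 1 ($69k), Juno→Route 6 ($140k) — total 26+113+69+140 = $348k.
Max-entry greedy (repeatedly take the single best remaining cell) gives $343k, worse by 5.
Every other assignment is strictly worse.
Apex's own top route is Route 4 ($121k), but forcing Apex→Route 4 and reassigning the rest optimally gives only $343k — worse by 5.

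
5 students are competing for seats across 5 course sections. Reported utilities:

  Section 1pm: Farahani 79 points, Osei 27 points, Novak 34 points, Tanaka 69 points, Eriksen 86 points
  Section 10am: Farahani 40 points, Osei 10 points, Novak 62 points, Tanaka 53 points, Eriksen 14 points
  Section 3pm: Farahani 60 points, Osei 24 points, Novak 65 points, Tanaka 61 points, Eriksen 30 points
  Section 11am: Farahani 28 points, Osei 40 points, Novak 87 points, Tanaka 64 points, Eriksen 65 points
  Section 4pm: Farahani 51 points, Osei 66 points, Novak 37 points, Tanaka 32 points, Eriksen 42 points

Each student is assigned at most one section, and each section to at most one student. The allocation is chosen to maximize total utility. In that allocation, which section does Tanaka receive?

Optimal: Farahani→Section 3pm (60 points), Osei→Section 4pm (66 points), Novak→Section 11am (87 points), Tanaka→Section 10am (53 points), Eriksen→Section 1pm (86 points) — total 60+66+87+53+86 = 352 points.
Swapping Farahani↔Eriksen (Farahani→Section 1pm 79 points, Eriksen→Section 3pm 30 points) loses 37.
Checked against all permutations: 352 points is optimal.
Tanaka's own top section is Section 1pm (69 points), but forcing Tanaka→Section 1pm and reassigning the rest optimally gives only 322 points — worse by 30.

Tanaka receives Section 10am.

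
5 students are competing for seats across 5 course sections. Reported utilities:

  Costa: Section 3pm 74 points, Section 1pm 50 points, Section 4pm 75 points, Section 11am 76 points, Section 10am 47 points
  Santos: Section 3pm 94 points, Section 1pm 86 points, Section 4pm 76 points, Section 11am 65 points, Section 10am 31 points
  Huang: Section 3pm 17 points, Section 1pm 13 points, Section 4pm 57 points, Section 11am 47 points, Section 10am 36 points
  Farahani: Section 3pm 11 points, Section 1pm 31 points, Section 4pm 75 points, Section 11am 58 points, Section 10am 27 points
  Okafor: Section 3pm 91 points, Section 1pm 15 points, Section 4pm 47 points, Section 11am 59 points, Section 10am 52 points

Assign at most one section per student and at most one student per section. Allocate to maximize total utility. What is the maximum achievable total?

Maximum total: 364 points

Optimal: Costa→Section 11am (76 points), Santos→Section 1pm (86 points), Huang→Section 10am (36 points), Farahani→Section 4pm (75 points), Okafor→Section 3pm (91 points) — total 76+86+36+75+91 = 364 points.
Max-entry greedy (repeatedly take the single best remaining cell) gives 310 points, worse by 54.
Next-best assignment: Costa→Section 4pm, Santos→Section 1pm, Huang→Section 10am, Farahani→Section 11am, Okafor→Section 3pm = 346 points.
Swapping Costa↔Okafor (Costa→Section 3pm 74 points, Okafor→Section 11am 59 points) loses 34.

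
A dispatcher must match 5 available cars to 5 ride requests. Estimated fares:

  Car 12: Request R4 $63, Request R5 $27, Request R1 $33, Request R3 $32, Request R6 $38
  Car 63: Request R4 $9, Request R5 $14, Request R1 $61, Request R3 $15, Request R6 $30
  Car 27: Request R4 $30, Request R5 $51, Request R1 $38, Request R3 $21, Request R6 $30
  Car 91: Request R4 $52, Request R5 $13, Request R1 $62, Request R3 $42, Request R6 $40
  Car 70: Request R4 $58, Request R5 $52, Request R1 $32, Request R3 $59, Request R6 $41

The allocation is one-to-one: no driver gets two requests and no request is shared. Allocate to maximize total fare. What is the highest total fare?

Optimal: Car 12→Request R4 ($63), Car 63→Request R1 ($61), Car 27→Request R5 ($51), Car 91→Request R6 ($40), Car 70→Request R3 ($59) — total 63+61+51+40+59 = $274.
Column-greedy (each request in turn goes to its best remaining driver) gives $228, worse by 46.
Swapping Car 12↔Car 70 (Car 12→Request R3 $32, Car 70→Request R4 $58) loses 32.
No other one-to-one assignment exceeds $274.

Maximum total: $274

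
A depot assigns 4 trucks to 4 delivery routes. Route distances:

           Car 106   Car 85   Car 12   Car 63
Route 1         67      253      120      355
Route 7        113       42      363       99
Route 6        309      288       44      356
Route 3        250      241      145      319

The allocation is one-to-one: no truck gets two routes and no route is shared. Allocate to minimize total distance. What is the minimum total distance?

Min total: 451 km

Treat this as an assignment problem: match each truck to one route.
Optimal: Car 106→Route 1 (67 km), Car 85→Route 3 (241 km), Car 12→Route 6 (44 km), Car 63→Route 7 (99 km) — total 67+241+44+99 = 451 km.
Row-greedy (each truck in turn takes its cheapest remaining route) gives 472 km, worse by 21.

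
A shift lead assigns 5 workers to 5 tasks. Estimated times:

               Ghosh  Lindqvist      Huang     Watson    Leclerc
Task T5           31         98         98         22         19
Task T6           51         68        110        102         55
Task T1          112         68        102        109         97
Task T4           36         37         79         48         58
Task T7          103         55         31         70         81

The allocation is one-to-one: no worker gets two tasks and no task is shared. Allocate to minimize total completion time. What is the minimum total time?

This is a one-to-one assignment (minimum-cost bipartite matching).
Optimal: Ghosh→Task T4 (36 min), Lindqvist→Task T1 (68 min), Huang→Task T7 (31 min), Watson→Task T5 (22 min), Leclerc→Task T6 (55 min) — total 36+68+31+22+55 = 212 min.
Next-best assignment: Ghosh→Task T6, Lindqvist→Task T1, Huang→Task T7, Watson→Task T4, Leclerc→Task T5 = 217 min.
Swapping Watson↔Ghosh (Watson→Task T4 48 min, Ghosh→Task T5 31 min) adds 21.

Min total: 212 min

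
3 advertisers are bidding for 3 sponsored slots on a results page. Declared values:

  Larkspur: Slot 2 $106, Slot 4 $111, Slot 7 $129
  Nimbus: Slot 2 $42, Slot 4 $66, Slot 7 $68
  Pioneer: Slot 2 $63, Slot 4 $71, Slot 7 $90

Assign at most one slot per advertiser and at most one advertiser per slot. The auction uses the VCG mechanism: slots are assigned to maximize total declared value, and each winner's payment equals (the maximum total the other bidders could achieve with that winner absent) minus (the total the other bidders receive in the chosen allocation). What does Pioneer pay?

Efficient allocation: Larkspur→Slot 2 ($106), Nimbus→Slot 4 ($66), Pioneer→Slot 7 ($90); total welfare W = $262.
Pioneer receives Slot 7 at value $90, so the others get W − 90 = $172.
Without Pioneer: best allocation of the remaining 2 bidders over all 3 slots is Larkspur→Slot 7 ($129), Nimbus→Slot 4 ($66), total $195.
VCG payment = (others' best without Pioneer) − (others' welfare with Pioneer) = 195 − 172 = $23.

Pioneer pays $23.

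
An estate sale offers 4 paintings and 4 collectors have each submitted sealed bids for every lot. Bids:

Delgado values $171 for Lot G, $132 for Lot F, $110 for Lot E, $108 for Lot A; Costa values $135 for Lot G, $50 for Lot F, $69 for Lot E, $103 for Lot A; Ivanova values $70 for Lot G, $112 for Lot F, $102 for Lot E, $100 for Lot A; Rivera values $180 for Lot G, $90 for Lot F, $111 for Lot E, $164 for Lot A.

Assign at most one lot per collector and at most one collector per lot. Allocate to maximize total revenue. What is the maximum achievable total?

This is a one-to-one assignment (maximum-weight bipartite matching).
Optimal: Delgado→Lot F ($132), Costa→Lot G ($135), Ivanova→Lot E ($102), Rivera→Lot A ($164) — total 132+135+102+164 = $533.
Row-greedy (each collector in turn takes its best remaining lot) gives $497, worse by 36.
Next-best assignment: Delgado→Lot E, Costa→Lot G, Ivanova→Lot F, Rivera→Lot A = $521.
Swapping Costa↔Delgado (Costa→Lot F $50, Delgado→Lot G $171) loses 46.

Maximum total: $533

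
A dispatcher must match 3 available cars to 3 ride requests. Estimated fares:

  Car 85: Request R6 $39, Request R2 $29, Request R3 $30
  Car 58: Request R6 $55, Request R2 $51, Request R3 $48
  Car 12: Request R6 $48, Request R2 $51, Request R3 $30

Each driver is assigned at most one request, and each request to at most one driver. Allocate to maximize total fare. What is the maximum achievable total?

Optimal: Car 85→Request R6 ($39), Car 58→Request R3 ($48), Car 12→Request R2 ($51) — total 39+48+51 = $138.
Column-greedy (each request in turn goes to its best remaining driver) gives $136, worse by 2.
Next-best assignment: Car 85→Request R3, Car 58→Request R6, Car 12→Request R2 = $136.

Maximum total: $138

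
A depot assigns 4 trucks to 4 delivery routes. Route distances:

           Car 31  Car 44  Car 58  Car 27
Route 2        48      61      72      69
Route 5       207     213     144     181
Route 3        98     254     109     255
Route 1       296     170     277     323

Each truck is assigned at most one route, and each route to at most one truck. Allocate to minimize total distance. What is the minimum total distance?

Optimal: Car 31→Route 3 (98 km), Car 44→Route 1 (170 km), Car 58→Route 5 (144 km), Car 27→Route 2 (69 km) — total 98+170+144+69 = 481 km.
Row-greedy (each truck in turn takes its cheapest remaining route) gives 508 km, worse by 27.
Swapping Car 27↔Car 44 (Car 27→Route 1 323 km, Car 44→Route 2 61 km) adds 145.
No other one-to-one assignment undercuts 481 km.

Min total: 481 km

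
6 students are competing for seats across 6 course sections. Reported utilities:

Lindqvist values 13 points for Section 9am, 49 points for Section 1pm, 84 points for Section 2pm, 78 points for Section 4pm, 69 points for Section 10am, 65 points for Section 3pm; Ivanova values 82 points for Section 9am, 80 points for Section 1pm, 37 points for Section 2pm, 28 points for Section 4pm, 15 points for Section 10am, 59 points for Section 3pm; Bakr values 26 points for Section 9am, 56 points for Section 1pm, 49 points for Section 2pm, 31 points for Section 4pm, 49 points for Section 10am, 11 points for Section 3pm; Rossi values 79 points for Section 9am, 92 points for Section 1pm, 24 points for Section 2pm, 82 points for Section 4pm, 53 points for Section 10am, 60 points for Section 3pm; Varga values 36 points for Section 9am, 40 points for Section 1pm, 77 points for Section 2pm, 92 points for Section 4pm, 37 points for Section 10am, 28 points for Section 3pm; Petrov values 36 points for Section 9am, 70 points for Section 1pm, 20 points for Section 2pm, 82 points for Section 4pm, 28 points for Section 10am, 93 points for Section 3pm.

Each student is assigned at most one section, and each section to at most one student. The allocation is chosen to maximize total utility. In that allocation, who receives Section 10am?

Bakr receives Section 10am.

Optimal: Lindqvist→Section 2pm (84 points), Ivanova→Section 9am (82 points), Bakr→Section 10am (49 points), Rossi→Section 1pm (92 points), Varga→Section 4pm (92 points), Petrov→Section 3pm (93 points) — total 84+82+49+92+92+93 = 492 points.
Row-greedy (each student in turn takes its best remaining section) gives 434 points, worse by 58.
Swapping Petrov↔Bakr (Petrov→Section 10am 28 points, Bakr→Section 3pm 11 points) loses 103.
Checked against all permutations: 492 points is optimal.
Bakr's own top section is Section 1pm (56 points), but forcing Bakr→Section 1pm and reassigning the rest optimally gives only 460 points — worse by 32.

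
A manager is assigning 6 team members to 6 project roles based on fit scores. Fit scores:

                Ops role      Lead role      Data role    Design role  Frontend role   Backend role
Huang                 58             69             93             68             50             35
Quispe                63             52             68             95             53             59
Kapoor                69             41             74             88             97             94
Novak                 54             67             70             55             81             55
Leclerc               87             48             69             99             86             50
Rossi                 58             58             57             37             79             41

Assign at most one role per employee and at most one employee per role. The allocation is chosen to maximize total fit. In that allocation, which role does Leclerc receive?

Leclerc receives Ops role.

Optimal: Huang→Data role (93 pts), Quispe→Design role (95 pts), Kapoor→Backend role (94 pts), Novak→Lead role (67 pts), Leclerc→Ops role (87 pts), Rossi→Frontend role (79 pts) — total 93+95+94+67+87+79 = 515 pts.
Row-greedy (each employee in turn takes its best remaining role) gives 480 pts, worse by 35.
Next-best assignment: Huang→Data role, Quispe→Design role, Kapoor→Backend role, Novak→Frontend role, Leclerc→Ops role, Rossi→Lead role = 508 pts.
Leclerc's own top role is Design role (99 pts), but forcing Leclerc→Design role and reassigning the rest optimally gives only 495 pts — worse by 20.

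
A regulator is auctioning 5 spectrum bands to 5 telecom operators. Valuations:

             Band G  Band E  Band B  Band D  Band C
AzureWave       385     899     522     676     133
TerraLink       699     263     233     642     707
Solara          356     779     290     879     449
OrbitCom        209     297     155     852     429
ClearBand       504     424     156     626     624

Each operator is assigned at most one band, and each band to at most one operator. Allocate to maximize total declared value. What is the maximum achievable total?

Optimal: AzureWave→Band B ($522M), TerraLink→Band G ($699M), Solara→Band E ($779M), OrbitCom→Band D ($852M), ClearBand→Band C ($624M) — total 522+699+779+852+624 = $3476M.
Row-greedy (each operator in turn takes its best remaining band) gives $2850M, worse by 626.
Next-best assignment: AzureWave→Band E, TerraLink→Band G, Solara→Band B, OrbitCom→Band D, ClearBand→Band C = $3364M.
Checked against all permutations: $3476M is optimal.

Maximum total: $3476M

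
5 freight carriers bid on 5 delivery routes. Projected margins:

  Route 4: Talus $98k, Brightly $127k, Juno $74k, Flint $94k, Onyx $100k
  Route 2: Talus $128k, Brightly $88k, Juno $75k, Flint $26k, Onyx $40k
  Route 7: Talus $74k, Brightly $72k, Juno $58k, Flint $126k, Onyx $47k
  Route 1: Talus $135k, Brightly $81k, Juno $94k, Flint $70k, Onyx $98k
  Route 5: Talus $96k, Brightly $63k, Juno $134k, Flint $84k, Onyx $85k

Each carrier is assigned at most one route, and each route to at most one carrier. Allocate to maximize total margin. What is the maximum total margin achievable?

Maximum total: $613k

Optimal: Talus→Route 2 ($128k), Brightly→Route 4 ($127k), Juno→Route 5 ($134k), Flint→Route 7 ($126k), Onyx→Route 1 ($98k) — total 128+127+134+126+98 = $613k.
Row-greedy (each carrier in turn takes its best remaining route) gives $562k, worse by 51.
Next-best assignment: Talus→Route 1, Brightly→Route 2, Juno→Route 5, Flint→Route 7, Onyx→Route 4 = $583k.
Every other assignment is strictly worse.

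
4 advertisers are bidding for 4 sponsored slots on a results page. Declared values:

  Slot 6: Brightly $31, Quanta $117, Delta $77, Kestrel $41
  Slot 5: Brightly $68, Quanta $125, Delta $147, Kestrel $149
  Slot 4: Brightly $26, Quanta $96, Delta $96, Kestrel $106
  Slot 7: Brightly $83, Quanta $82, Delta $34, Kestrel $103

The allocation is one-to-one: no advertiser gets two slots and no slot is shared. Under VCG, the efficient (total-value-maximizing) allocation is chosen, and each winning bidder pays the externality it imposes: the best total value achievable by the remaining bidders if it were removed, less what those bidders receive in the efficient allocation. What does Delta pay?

Delta pays $43.

Efficient allocation: Brightly→Slot 7 ($83), Quanta→Slot 6 ($117), Delta→Slot 5 ($147), Kestrel→Slot 4 ($106); total welfare W = $453.
Delta receives Slot 5 at value $147, so the others get W − 147 = $306.
Without Delta: best allocation of the remaining 3 bidders over all 4 slots is Brightly→Slot 7 ($83), Quanta→Slot 6 ($117), Kestrel→Slot 5 ($149), total $349.
VCG payment = (others' best without Delta) − (others' welfare with Delta) = 349 − 306 = $43.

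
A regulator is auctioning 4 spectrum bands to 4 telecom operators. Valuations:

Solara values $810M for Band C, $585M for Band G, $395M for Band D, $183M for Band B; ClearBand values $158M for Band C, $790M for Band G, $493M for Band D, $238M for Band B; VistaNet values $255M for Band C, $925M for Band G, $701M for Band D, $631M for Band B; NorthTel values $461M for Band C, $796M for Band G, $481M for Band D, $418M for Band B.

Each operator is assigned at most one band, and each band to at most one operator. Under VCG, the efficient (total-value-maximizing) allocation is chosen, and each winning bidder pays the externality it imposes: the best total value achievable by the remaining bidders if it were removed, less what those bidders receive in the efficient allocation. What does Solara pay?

Efficient allocation: Solara→Band C ($810M), ClearBand→Band D ($493M), VistaNet→Band B ($631M), NorthTel→Band G ($796M); total welfare W = $2730M.
Solara receives Band C at value $810M, so the others get W − 810 = $1920M.
Without Solara: best allocation of the remaining 3 bidders over all 4 bands is ClearBand→Band G ($790M), VistaNet→Band D ($701M), NorthTel→Band C ($461M), total $1952M.
VCG payment = (others' best without Solara) − (others' welfare with Solara) = 1952 − 1920 = $32M.

Solara pays $32M.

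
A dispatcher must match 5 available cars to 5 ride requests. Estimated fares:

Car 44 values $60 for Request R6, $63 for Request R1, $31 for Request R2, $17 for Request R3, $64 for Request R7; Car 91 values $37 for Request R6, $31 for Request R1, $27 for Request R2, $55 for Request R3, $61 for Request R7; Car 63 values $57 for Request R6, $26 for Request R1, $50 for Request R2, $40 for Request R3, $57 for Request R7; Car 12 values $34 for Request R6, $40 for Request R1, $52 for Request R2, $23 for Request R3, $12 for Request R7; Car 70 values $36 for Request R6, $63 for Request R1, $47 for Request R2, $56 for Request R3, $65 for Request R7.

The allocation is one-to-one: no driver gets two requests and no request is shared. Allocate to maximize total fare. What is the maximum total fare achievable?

Maximum total: $292

Optimal: Car 44→Request R1 ($63), Car 91→Request R3 ($55), Car 63→Request R6 ($57), Car 12→Request R2 ($52), Car 70→Request R7 ($65) — total 63+55+57+52+65 = $292.
Column-greedy (each request in turn goes to its best remaining driver) gives $287, worse by 5.
Swapping Car 63↔Car 70 (Car 63→Request R7 $57, Car 70→Request R6 $36) loses 29.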